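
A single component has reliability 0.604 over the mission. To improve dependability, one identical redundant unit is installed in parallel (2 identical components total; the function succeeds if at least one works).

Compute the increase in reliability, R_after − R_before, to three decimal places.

R_before = 0.604
R_after = 1 − (1 − 0.604)^2 = 0.843
ΔR = 0.843 − 0.604 = 0.239

0.239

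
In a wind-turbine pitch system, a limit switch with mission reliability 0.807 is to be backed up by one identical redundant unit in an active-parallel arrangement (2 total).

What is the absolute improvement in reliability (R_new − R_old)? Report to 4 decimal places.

0.1558

R_before = 0.807
R_after = 1 − (1 − 0.807)^2 = 0.9628
ΔR = 0.9628 − 0.807 = 0.1558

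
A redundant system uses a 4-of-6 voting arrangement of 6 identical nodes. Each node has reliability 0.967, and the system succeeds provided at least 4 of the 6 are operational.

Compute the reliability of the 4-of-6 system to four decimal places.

0.9993

R = Σ_{i=4}^{6} C(6,i) p^i (1−p)^{6−i} with p = 0.967
C(6,4)·0.967^4·0.033^2 = 0.014283
C(6,5)·0.967^5·0.033^1 = 0.167416
C(6,6)·0.967^6·0.033^0 = 0.817634
Sum = 0.9993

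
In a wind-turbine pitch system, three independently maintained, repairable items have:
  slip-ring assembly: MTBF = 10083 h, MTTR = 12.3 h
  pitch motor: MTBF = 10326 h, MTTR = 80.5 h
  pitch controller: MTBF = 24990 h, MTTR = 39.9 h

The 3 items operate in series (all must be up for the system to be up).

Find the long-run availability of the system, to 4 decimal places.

A(slip-ring assembly) = MTBF/(MTBF+MTTR) = 10083/(10083+12.3) = 0.998782
A(pitch motor) = MTBF/(MTBF+MTTR) = 10326/(10326+80.5) = 0.992264
A(pitch controller) = MTBF/(MTBF+MTTR) = 24990/(24990+39.9) = 0.998406
Series availability: 0.998782 × 0.992264 × 0.998406 = 0.9895

0.9895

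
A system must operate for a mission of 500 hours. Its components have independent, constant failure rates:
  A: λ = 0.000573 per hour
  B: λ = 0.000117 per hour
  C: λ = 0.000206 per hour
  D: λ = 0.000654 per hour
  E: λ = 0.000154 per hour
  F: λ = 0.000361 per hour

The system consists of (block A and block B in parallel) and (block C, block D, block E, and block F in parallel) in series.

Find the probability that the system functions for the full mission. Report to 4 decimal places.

R(A) = exp(−0.000573 × 500) = 0.750887
R(B) = exp(−0.000117 × 500) = 0.943178
R(C) = exp(−0.000206 × 500) = 0.902127
R(D) = exp(−0.000654 × 500) = 0.721084
R(E) = exp(−0.000154 × 500) = 0.925890
R(F) = exp(−0.000361 × 500) = 0.834853
Parallel (A and B): 1 − (1 − 0.750887)(1 − 0.943178) = 0.985845
Parallel (C, D, E, and F): 1 − (1 − 0.902127)(1 − 0.721084)(1 − 0.925890)(1 − 0.834853) = 0.999666
Series ([0.985845] and [0.999666]): 0.985845 × 0.999666 = 0.9855

0.9855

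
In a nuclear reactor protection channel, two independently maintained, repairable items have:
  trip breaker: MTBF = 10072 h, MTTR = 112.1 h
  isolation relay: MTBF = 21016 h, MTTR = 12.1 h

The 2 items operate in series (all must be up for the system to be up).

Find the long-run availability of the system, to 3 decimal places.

0.988

A(trip breaker) = MTBF/(MTBF+MTTR) = 10072/(10072+112.1) = 0.988993
A(isolation relay) = MTBF/(MTBF+MTTR) = 21016/(21016+12.1) = 0.999425
Series availability: 0.988993 × 0.999425 = 0.988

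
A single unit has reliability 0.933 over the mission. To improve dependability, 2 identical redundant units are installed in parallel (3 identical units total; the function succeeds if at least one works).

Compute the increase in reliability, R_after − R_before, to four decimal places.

0.0667

R_before = 0.933
R_after = 1 − (1 − 0.933)^3 = 0.9997
ΔR = 0.9997 − 0.933 = 0.0667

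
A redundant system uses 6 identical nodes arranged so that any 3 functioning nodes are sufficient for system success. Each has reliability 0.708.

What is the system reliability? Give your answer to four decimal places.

0.9357

R = Σ_{i=3}^{6} C(6,i) p^i (1−p)^{6−i} with p = 0.708
C(6,3)·0.708^3·0.292^3 = 0.176717
C(6,4)·0.708^4·0.292^2 = 0.321359
C(6,5)·0.708^5·0.292^1 = 0.311674
C(6,6)·0.708^6·0.292^0 = 0.125950
Sum = 0.9357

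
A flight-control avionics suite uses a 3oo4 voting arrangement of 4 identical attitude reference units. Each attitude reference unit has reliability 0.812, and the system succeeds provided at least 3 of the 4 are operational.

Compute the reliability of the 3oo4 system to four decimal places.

0.8373

R = Σ_{i=3}^{4} C(4,i) p^i (1−p)^{4−i} with p = 0.812
C(4,3)·0.812^3·0.188^1 = 0.402611
C(4,4)·0.812^4·0.188^0 = 0.434735
Sum = 0.8373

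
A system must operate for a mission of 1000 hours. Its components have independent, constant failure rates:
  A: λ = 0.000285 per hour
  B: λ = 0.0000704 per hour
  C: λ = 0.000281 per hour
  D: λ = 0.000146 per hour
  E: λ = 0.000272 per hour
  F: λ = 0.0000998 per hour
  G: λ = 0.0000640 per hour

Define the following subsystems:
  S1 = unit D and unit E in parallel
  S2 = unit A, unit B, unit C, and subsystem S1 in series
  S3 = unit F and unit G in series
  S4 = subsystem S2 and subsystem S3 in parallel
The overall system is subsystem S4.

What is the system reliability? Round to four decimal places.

R(A) = exp(−0.000285 × 1000) = 0.752014
R(B) = exp(−0.0000704 × 1000) = 0.932021
R(C) = exp(−0.000281 × 1000) = 0.755028
R(D) = exp(−0.000146 × 1000) = 0.864158
R(E) = exp(−0.000272 × 1000) = 0.761854
R(F) = exp(−0.0000998 × 1000) = 0.905018
R(G) = exp(−0.0000640 × 1000) = 0.938005
Parallel (D and E): 1 − (1 − 0.864158)(1 − 0.761854) = 0.967650
Series (A, B, C, and [0.967650]): 0.752014 × 0.932021 × 0.755028 × 0.967650 = 0.512074
Series (F and G): 0.905018 × 0.938005 = 0.848911
Parallel ([0.512074] and [0.848911]): 1 − (1 − 0.512074)(1 − 0.848911) = 0.9263

0.9263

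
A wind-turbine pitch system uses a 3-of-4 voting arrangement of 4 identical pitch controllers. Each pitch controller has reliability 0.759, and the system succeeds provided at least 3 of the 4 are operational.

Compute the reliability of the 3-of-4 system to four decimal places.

0.7534

R = Σ_{i=3}^{4} C(4,i) p^i (1−p)^{4−i} with p = 0.759
C(4,3)·0.759^3·0.241^1 = 0.421505
C(4,4)·0.759^4·0.241^0 = 0.331869
Sum = 0.7534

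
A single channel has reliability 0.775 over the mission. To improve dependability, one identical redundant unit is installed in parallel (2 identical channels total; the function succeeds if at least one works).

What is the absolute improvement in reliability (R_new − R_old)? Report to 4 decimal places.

0.1744

R_before = 0.775
R_after = 1 − (1 − 0.775)^2 = 0.9494
ΔR = 0.9494 − 0.775 = 0.1744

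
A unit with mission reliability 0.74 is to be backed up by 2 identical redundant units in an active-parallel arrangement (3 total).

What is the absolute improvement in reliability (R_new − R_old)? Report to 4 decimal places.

0.2424

R_before = 0.74
R_after = 1 − (1 − 0.74)^3 = 0.9824
ΔR = 0.9824 − 0.74 = 0.2424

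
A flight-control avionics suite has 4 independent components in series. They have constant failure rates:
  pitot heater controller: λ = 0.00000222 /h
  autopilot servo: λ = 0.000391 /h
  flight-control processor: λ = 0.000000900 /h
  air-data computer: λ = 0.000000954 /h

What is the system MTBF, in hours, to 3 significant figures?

2530

Series of exponential components: λ_sys = Σ λ_i
λ_sys = 0.00000222 + 0.000391 + 0.000000900 + 0.000000954 = 3.9507e-04 /h
MTBF = 1 / λ_sys = 2530 h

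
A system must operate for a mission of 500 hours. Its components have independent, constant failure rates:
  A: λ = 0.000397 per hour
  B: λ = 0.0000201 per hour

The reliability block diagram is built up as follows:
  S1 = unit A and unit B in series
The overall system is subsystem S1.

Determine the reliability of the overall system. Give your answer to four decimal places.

R(A) = exp(−0.000397 × 500) = 0.819960
R(B) = exp(−0.0000201 × 500) = 0.990000
Series (A and B): 0.819960 × 0.990000 = 0.8118

0.8118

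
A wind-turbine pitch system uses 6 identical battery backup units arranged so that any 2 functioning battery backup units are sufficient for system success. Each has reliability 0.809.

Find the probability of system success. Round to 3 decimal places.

R = Σ_{i=2}^{6} C(6,i) p^i (1−p)^{6−i} with p = 0.809
C(6,2)·0.809^2·0.191^4 = 0.01307
C(6,3)·0.809^3·0.191^3 = 0.07379
C(6,4)·0.809^4·0.191^2 = 0.23440
C(6,5)·0.809^5·0.191^1 = 0.39712
C(6,6)·0.809^6·0.191^0 = 0.28034
Sum = 0.999

0.999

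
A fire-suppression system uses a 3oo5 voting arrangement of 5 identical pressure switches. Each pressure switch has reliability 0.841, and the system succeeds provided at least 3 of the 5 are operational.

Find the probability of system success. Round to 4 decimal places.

R = Σ_{i=3}^{5} C(5,i) p^i (1−p)^{5−i} with p = 0.841
C(5,3)·0.841^3·0.159^2 = 0.150377
C(5,4)·0.841^4·0.159^1 = 0.397696
C(5,5)·0.841^5·0.159^0 = 0.420707
Sum = 0.9688

0.9688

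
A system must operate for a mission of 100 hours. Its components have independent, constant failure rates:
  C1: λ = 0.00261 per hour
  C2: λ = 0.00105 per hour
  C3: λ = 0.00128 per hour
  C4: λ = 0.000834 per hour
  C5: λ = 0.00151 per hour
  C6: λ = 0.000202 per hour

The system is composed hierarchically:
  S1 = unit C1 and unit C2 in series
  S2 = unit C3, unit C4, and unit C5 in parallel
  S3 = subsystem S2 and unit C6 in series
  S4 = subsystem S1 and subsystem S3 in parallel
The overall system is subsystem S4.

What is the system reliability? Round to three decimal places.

0.993

R(C1) = exp(−0.00261 × 100) = 0.77028
R(C2) = exp(−0.00105 × 100) = 0.90032
R(C3) = exp(−0.00128 × 100) = 0.87985
R(C4) = exp(−0.000834 × 100) = 0.91998
R(C5) = exp(−0.00151 × 100) = 0.85985
R(C6) = exp(−0.000202 × 100) = 0.98000
Series (C1 and C2): 0.77028 × 0.90032 = 0.69350
Parallel (C3, C4, and C5): 1 − (1 − 0.87985)(1 − 0.91998)(1 − 0.85985) = 0.99865
Series ([0.99865] and C6): 0.99865 × 0.98000 = 0.97868
Parallel ([0.69350] and [0.97868]): 1 − (1 − 0.69350)(1 − 0.97868) = 0.993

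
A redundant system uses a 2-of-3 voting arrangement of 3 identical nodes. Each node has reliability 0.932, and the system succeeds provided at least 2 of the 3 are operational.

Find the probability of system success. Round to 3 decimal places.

0.987

R = Σ_{i=2}^{3} C(3,i) p^i (1−p)^{3−i} with p = 0.932
C(3,2)·0.932^2·0.068^1 = 0.17720
C(3,3)·0.932^3·0.068^0 = 0.80956
Sum = 0.987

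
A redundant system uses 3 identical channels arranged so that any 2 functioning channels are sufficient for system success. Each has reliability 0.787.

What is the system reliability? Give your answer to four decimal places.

R = Σ_{i=2}^{3} C(3,i) p^i (1−p)^{3−i} with p = 0.787
C(3,2)·0.787^2·0.213^1 = 0.395777
C(3,3)·0.787^3·0.213^0 = 0.487443
Sum = 0.8832

0.8832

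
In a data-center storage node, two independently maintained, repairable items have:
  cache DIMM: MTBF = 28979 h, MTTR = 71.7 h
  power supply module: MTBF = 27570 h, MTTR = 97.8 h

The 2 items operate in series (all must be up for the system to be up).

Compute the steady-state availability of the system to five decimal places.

0.99401

A(cache DIMM) = MTBF/(MTBF+MTTR) = 28979/(28979+71.7) = 0.997532
A(power supply module) = MTBF/(MTBF+MTTR) = 27570/(27570+97.8) = 0.996465
Series availability: 0.997532 × 0.996465 = 0.99401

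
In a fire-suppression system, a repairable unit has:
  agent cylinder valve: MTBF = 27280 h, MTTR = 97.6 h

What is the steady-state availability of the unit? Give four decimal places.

A(agent cylinder valve) = MTBF/(MTBF+MTTR) = 27280/(27280+97.6) = 0.9964

0.9964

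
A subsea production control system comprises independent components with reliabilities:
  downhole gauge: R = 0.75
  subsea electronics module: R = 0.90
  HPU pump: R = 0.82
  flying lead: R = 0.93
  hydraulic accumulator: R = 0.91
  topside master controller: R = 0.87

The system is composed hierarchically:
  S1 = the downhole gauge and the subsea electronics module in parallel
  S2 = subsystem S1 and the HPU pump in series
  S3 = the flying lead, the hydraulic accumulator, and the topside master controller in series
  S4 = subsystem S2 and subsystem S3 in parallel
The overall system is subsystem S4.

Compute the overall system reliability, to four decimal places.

0.9471

Parallel (downhole gauge and subsea electronics module): 1 − (1 − 0.750000)(1 − 0.900000) = 0.975000
Series ([0.975000] and HPU pump): 0.975000 × 0.820000 = 0.799500
Series (flying lead, hydraulic accumulator, and topside master controller): 0.930000 × 0.910000 × 0.870000 = 0.736281
Parallel ([0.799500] and [0.736281]): 1 − (1 − 0.799500)(1 − 0.736281) = 0.9471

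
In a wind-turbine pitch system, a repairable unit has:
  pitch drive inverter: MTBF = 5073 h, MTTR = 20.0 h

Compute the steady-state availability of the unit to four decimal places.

A(pitch drive inverter) = MTBF/(MTBF+MTTR) = 5073/(5073+20.0) = 0.9961

0.9961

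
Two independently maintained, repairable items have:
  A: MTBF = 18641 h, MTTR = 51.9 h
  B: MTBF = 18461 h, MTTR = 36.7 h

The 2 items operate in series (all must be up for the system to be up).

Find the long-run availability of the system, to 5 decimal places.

0.99525

A(A) = MTBF/(MTBF+MTTR) = 18641/(18641+51.9) = 0.997224
A(B) = MTBF/(MTBF+MTTR) = 18461/(18461+36.7) = 0.998016
Series availability: 0.997224 × 0.998016 = 0.99525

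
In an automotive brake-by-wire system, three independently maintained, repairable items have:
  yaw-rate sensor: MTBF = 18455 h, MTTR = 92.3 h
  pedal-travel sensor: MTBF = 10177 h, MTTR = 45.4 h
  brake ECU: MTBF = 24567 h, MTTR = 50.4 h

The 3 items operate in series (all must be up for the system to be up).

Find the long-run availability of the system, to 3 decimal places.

0.989

A(yaw-rate sensor) = MTBF/(MTBF+MTTR) = 18455/(18455+92.3) = 0.995024
A(pedal-travel sensor) = MTBF/(MTBF+MTTR) = 10177/(10177+45.4) = 0.995559
A(brake ECU) = MTBF/(MTBF+MTTR) = 24567/(24567+50.4) = 0.997953
Series availability: 0.995024 × 0.995559 × 0.997953 = 0.989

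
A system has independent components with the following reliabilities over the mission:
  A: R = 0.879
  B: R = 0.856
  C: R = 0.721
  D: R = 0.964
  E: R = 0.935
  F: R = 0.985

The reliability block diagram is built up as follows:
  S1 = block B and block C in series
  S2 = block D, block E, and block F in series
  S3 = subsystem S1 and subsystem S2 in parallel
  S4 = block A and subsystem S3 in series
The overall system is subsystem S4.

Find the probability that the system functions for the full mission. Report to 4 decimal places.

0.8413

Series (B and C): 0.856000 × 0.721000 = 0.617176
Series (D, E, and F): 0.964000 × 0.935000 × 0.985000 = 0.887820
Parallel ([0.617176] and [0.887820]): 1 − (1 − 0.617176)(1 − 0.887820) = 0.957055
Series (A and [0.957055]): 0.879000 × 0.957055 = 0.8413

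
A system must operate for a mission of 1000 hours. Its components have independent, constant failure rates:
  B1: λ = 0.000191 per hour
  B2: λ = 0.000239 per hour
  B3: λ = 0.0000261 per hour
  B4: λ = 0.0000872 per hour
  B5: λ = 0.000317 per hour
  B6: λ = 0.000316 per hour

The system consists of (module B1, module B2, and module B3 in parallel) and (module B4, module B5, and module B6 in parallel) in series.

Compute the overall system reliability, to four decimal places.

0.9929

R(B1) = exp(−0.000191 × 1000) = 0.826133
R(B2) = exp(−0.000239 × 1000) = 0.787415
R(B3) = exp(−0.0000261 × 1000) = 0.974238
R(B4) = exp(−0.0000872 × 1000) = 0.916494
R(B5) = exp(−0.000317 × 1000) = 0.728331
R(B6) = exp(−0.000316 × 1000) = 0.729059
Parallel (B1, B2, and B3): 1 − (1 − 0.826133)(1 − 0.787415)(1 − 0.974238) = 0.999048
Parallel (B4, B5, and B6): 1 − (1 − 0.916494)(1 − 0.728331)(1 − 0.729059) = 0.993853
Series ([0.999048] and [0.993853]): 0.999048 × 0.993853 = 0.9929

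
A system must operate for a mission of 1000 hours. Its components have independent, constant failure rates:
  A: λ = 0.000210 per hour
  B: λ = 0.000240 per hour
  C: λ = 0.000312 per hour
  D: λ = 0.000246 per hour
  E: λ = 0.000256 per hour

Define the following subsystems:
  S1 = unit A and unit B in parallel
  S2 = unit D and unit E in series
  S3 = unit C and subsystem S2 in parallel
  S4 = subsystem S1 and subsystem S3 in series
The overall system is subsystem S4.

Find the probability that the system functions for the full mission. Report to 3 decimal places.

0.858

R(A) = exp(−0.000210 × 1000) = 0.81058
R(B) = exp(−0.000240 × 1000) = 0.78663
R(C) = exp(−0.000312 × 1000) = 0.73198
R(D) = exp(−0.000246 × 1000) = 0.78192
R(E) = exp(−0.000256 × 1000) = 0.77414
Parallel (A and B): 1 − (1 − 0.81058)(1 − 0.78663) = 0.95958
Series (D and E): 0.78192 × 0.77414 = 0.60532
Parallel (C and [0.60532]): 1 − (1 − 0.73198)(1 − 0.60532) = 0.89422
Series ([0.95958] and [0.89422]): 0.95958 × 0.89422 = 0.858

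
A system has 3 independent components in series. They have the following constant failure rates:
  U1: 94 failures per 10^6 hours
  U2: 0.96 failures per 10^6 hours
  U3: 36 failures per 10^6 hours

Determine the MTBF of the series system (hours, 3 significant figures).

Series of exponential components: λ_sys = Σ λ_i
λ_sys = 0.000094 + 0.00000096 + 0.000036 = 1.3096e-04 /h
MTBF = 1 / λ_sys = 7640 h

7640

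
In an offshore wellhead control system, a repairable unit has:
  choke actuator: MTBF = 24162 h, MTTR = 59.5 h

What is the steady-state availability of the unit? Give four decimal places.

A(choke actuator) = MTBF/(MTBF+MTTR) = 24162/(24162+59.5) = 0.9975

0.9975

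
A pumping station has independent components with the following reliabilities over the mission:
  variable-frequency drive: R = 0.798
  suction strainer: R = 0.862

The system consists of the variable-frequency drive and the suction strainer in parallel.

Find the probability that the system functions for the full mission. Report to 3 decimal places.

0.972

Parallel (variable-frequency drive and suction strainer): 1 − (1 − 0.79800)(1 − 0.86200) = 0.972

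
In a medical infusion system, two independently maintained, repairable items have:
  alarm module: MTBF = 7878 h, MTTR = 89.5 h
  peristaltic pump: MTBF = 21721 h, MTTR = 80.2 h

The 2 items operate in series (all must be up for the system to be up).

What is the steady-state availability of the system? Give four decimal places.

0.9851

A(alarm module) = MTBF/(MTBF+MTTR) = 7878/(7878+89.5) = 0.988767
A(peristaltic pump) = MTBF/(MTBF+MTTR) = 21721/(21721+80.2) = 0.996321
Series availability: 0.988767 × 0.996321 = 0.9851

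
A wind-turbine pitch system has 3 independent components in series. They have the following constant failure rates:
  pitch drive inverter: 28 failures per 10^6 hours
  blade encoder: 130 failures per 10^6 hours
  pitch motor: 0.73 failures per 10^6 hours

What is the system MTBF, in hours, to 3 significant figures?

Series of exponential components: λ_sys = Σ λ_i
λ_sys = 0.000028 + 0.00013 + 0.00000073 = 1.5873e-04 /h
MTBF = 1 / λ_sys = 6300 h

6300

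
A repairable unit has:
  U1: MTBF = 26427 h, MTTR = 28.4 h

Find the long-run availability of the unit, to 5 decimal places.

0.99893

A(U1) = MTBF/(MTBF+MTTR) = 26427/(26427+28.4) = 0.99893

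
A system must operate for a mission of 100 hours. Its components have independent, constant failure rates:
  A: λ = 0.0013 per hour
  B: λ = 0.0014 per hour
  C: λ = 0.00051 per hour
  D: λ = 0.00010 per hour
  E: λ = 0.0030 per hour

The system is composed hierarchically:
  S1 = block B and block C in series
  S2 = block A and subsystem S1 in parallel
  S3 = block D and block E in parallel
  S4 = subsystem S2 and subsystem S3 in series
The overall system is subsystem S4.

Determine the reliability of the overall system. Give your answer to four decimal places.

0.9763

R(A) = exp(−0.0013 × 100) = 0.878095
R(B) = exp(−0.0014 × 100) = 0.869358
R(C) = exp(−0.00051 × 100) = 0.950279
R(D) = exp(−0.00010 × 100) = 0.990050
R(E) = exp(−0.0030 × 100) = 0.740818
Series (B and C): 0.869358 × 0.950279 = 0.826133
Parallel (A and [0.826133]): 1 − (1 − 0.878095)(1 − 0.826133) = 0.978805
Parallel (D and E): 1 − (1 − 0.990050)(1 − 0.740818) = 0.997421
Series ([0.978805] and [0.997421]): 0.978805 × 0.997421 = 0.9763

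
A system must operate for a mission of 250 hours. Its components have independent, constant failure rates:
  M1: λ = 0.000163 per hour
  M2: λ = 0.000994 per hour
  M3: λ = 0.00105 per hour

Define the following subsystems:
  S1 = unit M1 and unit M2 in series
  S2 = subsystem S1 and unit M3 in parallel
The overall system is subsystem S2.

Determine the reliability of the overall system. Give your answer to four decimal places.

0.9420

R(M1) = exp(−0.000163 × 250) = 0.960069
R(M2) = exp(−0.000994 × 250) = 0.779970
R(M3) = exp(−0.00105 × 250) = 0.769126
Series (M1 and M2): 0.960069 × 0.779970 = 0.748825
Parallel ([0.748825] and M3): 1 − (1 − 0.748825)(1 − 0.769126) = 0.9420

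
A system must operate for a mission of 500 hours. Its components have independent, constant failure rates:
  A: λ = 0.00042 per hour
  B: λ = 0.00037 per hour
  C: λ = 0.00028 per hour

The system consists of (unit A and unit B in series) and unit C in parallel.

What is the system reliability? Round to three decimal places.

R(A) = exp(−0.00042 × 500) = 0.81058
R(B) = exp(−0.00037 × 500) = 0.83110
R(C) = exp(−0.00028 × 500) = 0.86936
Series (A and B): 0.81058 × 0.83110 = 0.67367
Parallel ([0.67367] and C): 1 − (1 − 0.67367)(1 − 0.86936) = 0.957

0.957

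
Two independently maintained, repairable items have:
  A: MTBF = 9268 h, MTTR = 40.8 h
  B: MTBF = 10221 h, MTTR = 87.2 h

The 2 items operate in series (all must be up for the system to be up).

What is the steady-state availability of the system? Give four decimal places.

0.9872

A(A) = MTBF/(MTBF+MTTR) = 9268/(9268+40.8) = 0.995617
A(B) = MTBF/(MTBF+MTTR) = 10221/(10221+87.2) = 0.991541
Series availability: 0.995617 × 0.991541 = 0.9872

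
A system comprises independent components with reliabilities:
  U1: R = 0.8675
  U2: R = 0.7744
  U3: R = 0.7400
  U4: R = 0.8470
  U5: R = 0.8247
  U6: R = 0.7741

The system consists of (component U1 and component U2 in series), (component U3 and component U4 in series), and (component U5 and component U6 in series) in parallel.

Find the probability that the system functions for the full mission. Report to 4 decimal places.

0.9557

Series (U1 and U2): 0.867500 × 0.774400 = 0.671792
Series (U3 and U4): 0.740000 × 0.847000 = 0.626780
Series (U5 and U6): 0.824700 × 0.774100 = 0.638400
Parallel ([0.671792], [0.626780], and [0.638400]): 1 − (1 − 0.671792)(1 − 0.626780)(1 − 0.638400) = 0.9557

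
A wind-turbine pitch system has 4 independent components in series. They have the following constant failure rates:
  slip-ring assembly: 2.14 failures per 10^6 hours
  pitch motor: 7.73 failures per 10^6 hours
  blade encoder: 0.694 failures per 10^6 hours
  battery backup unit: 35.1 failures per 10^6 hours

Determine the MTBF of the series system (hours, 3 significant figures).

21900

Series of exponential components: λ_sys = Σ λ_i
λ_sys = 0.00000214 + 0.00000773 + 0.000000694 + 0.0000351 = 4.5664e-05 /h
MTBF = 1 / λ_sys = 21900 h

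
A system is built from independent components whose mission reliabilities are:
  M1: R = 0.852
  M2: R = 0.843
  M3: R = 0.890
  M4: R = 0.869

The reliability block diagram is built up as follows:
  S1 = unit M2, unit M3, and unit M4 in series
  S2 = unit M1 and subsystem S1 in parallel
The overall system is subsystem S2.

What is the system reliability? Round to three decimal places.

0.948

Series (M2, M3, and M4): 0.84300 × 0.89000 × 0.86900 = 0.65198
Parallel (M1 and [0.65198]): 1 − (1 − 0.85200)(1 − 0.65198) = 0.948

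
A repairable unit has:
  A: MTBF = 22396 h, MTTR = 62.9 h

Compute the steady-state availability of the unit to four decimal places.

0.9972

A(A) = MTBF/(MTBF+MTTR) = 22396/(22396+62.9) = 0.9972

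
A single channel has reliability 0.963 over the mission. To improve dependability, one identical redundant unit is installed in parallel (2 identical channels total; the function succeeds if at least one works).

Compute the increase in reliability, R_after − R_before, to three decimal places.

R_before = 0.963
R_after = 1 − (1 − 0.963)^2 = 0.999
ΔR = 0.999 − 0.963 = 0.036

0.036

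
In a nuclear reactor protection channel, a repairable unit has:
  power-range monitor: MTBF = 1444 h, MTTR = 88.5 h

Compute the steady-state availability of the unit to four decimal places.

0.9423

A(power-range monitor) = MTBF/(MTBF+MTTR) = 1444/(1444+88.5) = 0.9423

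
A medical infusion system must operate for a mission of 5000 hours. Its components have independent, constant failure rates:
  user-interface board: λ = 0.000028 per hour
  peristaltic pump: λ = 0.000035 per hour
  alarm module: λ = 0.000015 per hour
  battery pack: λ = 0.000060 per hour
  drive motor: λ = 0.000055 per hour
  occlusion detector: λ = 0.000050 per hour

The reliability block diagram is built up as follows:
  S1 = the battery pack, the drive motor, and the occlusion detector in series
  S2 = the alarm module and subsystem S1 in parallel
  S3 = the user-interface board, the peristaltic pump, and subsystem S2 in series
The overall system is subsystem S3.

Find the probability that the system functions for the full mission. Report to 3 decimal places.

0.700

R(user-interface board) = exp(−0.000028 × 5000) = 0.86936
R(peristaltic pump) = exp(−0.000035 × 5000) = 0.83946
R(alarm module) = exp(−0.000015 × 5000) = 0.92774
R(battery pack) = exp(−0.000060 × 5000) = 0.74082
R(drive motor) = exp(−0.000055 × 5000) = 0.75957
R(occlusion detector) = exp(−0.000050 × 5000) = 0.77880
Series (battery pack, drive motor, and occlusion detector): 0.74082 × 0.75957 × 0.77880 = 0.43823
Parallel (alarm module and [0.43823]): 1 − (1 − 0.92774)(1 − 0.43823) = 0.95941
Series (user-interface board, peristaltic pump, and [0.95941]): 0.86936 × 0.83946 × 0.95941 = 0.700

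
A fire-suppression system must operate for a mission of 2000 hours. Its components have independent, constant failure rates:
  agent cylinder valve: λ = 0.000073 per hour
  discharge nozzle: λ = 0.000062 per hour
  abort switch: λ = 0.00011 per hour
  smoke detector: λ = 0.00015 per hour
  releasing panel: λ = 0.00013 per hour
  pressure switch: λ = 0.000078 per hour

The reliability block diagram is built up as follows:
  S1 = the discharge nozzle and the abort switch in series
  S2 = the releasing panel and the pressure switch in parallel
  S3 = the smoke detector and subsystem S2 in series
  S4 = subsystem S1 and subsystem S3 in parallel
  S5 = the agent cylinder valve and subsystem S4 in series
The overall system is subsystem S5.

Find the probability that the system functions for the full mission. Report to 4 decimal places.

R(agent cylinder valve) = exp(−0.000073 × 2000) = 0.864158
R(discharge nozzle) = exp(−0.000062 × 2000) = 0.883380
R(abort switch) = exp(−0.00011 × 2000) = 0.802519
R(smoke detector) = exp(−0.00015 × 2000) = 0.740818
R(releasing panel) = exp(−0.00013 × 2000) = 0.771052
R(pressure switch) = exp(−0.000078 × 2000) = 0.855559
Series (discharge nozzle and abort switch): 0.883380 × 0.802519 = 0.708929
Parallel (releasing panel and pressure switch): 1 − (1 − 0.771052)(1 − 0.855559) = 0.966931
Series (smoke detector and [0.966931]): 0.740818 × 0.966931 = 0.716320
Parallel ([0.708929] and [0.716320]): 1 − (1 − 0.708929)(1 − 0.716320) = 0.917429
Series (agent cylinder valve and [0.917429]): 0.864158 × 0.917429 = 0.7928

0.7928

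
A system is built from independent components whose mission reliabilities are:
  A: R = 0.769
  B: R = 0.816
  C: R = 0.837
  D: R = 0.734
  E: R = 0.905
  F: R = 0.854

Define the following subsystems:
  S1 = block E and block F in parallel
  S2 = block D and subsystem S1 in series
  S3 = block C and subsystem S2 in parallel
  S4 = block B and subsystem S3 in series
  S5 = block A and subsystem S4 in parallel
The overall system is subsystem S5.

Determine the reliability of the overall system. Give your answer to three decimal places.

0.949

Parallel (E and F): 1 − (1 − 0.90500)(1 − 0.85400) = 0.98613
Series (D and [0.98613]): 0.73400 × 0.98613 = 0.72382
Parallel (C and [0.72382]): 1 − (1 − 0.83700)(1 − 0.72382) = 0.95498
Series (B and [0.95498]): 0.81600 × 0.95498 = 0.77926
Parallel (A and [0.77926]): 1 − (1 − 0.76900)(1 − 0.77926) = 0.949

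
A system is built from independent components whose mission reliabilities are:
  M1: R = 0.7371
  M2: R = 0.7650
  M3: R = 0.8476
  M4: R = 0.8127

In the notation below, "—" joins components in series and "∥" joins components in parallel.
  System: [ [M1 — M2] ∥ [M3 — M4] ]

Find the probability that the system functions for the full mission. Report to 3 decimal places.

Series (M1 and M2): 0.73710 × 0.76500 = 0.56388
Series (M3 and M4): 0.84760 × 0.81270 = 0.68884
Parallel ([0.56388] and [0.68884]): 1 − (1 − 0.56388)(1 − 0.68884) = 0.864

0.864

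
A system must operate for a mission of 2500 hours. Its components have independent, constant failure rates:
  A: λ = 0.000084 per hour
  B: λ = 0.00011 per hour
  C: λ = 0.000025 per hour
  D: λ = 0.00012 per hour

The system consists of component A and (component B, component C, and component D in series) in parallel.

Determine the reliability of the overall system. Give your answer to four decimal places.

0.9107

R(A) = exp(−0.000084 × 2500) = 0.810584
R(B) = exp(−0.00011 × 2500) = 0.759572
R(C) = exp(−0.000025 × 2500) = 0.939413
R(D) = exp(−0.00012 × 2500) = 0.740818
Series (B, C, and D): 0.759572 × 0.939413 × 0.740818 = 0.528612
Parallel (A and [0.528612]): 1 − (1 − 0.810584)(1 − 0.528612) = 0.9107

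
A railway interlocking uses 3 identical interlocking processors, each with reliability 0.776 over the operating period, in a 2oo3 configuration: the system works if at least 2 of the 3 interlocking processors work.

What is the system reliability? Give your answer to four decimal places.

0.8720

R = Σ_{i=2}^{3} C(3,i) p^i (1−p)^{3−i} with p = 0.776
C(3,2)·0.776^2·0.224^1 = 0.404662
C(3,3)·0.776^3·0.224^0 = 0.467289
Sum = 0.8720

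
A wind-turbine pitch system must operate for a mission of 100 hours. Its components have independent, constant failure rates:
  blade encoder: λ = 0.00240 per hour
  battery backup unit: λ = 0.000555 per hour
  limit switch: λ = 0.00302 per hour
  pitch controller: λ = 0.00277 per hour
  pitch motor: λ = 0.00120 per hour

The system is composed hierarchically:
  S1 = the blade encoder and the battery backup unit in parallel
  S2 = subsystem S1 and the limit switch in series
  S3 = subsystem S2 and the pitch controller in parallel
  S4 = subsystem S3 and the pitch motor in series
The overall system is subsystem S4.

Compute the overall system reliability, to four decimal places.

0.8292

R(blade encoder) = exp(−0.00240 × 100) = 0.786628
R(battery backup unit) = exp(−0.000555 × 100) = 0.946012
R(limit switch) = exp(−0.00302 × 100) = 0.739338
R(pitch controller) = exp(−0.00277 × 100) = 0.758054
R(pitch motor) = exp(−0.00120 × 100) = 0.886920
Parallel (blade encoder and battery backup unit): 1 − (1 − 0.786628)(1 − 0.946012) = 0.988480
Series ([0.988480] and limit switch): 0.988480 × 0.739338 = 0.730821
Parallel ([0.730821] and pitch controller): 1 − (1 − 0.730821)(1 − 0.758054) = 0.934873
Series ([0.934873] and pitch motor): 0.934873 × 0.886920 = 0.8292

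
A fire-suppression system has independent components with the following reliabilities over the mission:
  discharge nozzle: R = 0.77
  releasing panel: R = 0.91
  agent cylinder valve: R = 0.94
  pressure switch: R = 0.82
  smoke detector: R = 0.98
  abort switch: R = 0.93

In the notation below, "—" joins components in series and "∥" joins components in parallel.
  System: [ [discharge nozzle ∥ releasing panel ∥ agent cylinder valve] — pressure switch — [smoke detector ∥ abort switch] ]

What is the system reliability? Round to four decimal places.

Parallel (discharge nozzle, releasing panel, and agent cylinder valve): 1 − (1 − 0.770000)(1 − 0.910000)(1 − 0.940000) = 0.998758
Parallel (smoke detector and abort switch): 1 − (1 − 0.980000)(1 − 0.930000) = 0.998600
Series ([0.998758], pressure switch, and [0.998600]): 0.998758 × 0.820000 × 0.998600 = 0.8178

0.8178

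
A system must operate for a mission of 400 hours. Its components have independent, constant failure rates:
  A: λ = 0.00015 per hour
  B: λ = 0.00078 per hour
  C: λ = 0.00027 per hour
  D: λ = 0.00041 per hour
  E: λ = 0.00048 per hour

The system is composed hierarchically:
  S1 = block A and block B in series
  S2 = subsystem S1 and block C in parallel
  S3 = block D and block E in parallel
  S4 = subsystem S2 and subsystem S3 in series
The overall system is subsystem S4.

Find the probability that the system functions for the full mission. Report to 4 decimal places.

R(A) = exp(−0.00015 × 400) = 0.941765
R(B) = exp(−0.00078 × 400) = 0.731982
R(C) = exp(−0.00027 × 400) = 0.897628
R(D) = exp(−0.00041 × 400) = 0.848742
R(E) = exp(−0.00048 × 400) = 0.825307
Series (A and B): 0.941765 × 0.731982 = 0.689355
Parallel ([0.689355] and C): 1 − (1 − 0.689355)(1 − 0.897628) = 0.968199
Parallel (D and E): 1 − (1 − 0.848742)(1 − 0.825307) = 0.973576
Series ([0.968199] and [0.973576]): 0.968199 × 0.973576 = 0.9426

0.9426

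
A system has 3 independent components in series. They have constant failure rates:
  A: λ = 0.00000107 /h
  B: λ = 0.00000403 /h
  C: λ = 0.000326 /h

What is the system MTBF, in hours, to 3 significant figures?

Series of exponential components: λ_sys = Σ λ_i
λ_sys = 0.00000107 + 0.00000403 + 0.000326 = 3.3110e-04 /h
MTBF = 1 / λ_sys = 3020 h

3020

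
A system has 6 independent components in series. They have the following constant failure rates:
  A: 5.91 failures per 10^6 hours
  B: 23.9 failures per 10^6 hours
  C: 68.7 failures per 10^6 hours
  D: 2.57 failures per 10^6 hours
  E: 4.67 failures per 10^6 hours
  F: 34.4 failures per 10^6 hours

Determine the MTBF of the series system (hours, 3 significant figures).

7140

Series of exponential components: λ_sys = Σ λ_i
λ_sys = 0.00000591 + 0.0000239 + 0.0000687 + 0.00000257 + 0.00000467 + 0.0000344 = 1.4015e-04 /h
MTBF = 1 / λ_sys = 7140 h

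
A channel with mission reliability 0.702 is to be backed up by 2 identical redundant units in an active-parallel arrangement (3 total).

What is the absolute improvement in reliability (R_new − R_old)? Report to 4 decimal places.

0.2715

R_before = 0.702
R_after = 1 − (1 − 0.702)^3 = 0.9735
ΔR = 0.9735 − 0.702 = 0.2715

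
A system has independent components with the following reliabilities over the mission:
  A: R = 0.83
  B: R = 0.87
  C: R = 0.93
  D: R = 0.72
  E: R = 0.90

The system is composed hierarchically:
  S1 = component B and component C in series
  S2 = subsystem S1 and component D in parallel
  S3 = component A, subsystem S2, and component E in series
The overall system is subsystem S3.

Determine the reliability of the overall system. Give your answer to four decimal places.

0.7071

Series (B and C): 0.870000 × 0.930000 = 0.809100
Parallel ([0.809100] and D): 1 − (1 − 0.809100)(1 − 0.720000) = 0.946548
Series (A, [0.946548], and E): 0.830000 × 0.946548 × 0.900000 = 0.7071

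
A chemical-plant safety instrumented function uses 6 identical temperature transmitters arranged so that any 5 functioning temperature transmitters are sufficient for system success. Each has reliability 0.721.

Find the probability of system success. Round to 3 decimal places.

R = Σ_{i=5}^{6} C(6,i) p^i (1−p)^{6−i} with p = 0.721
C(6,5)·0.721^5·0.279^1 = 0.32616
C(6,6)·0.721^6·0.279^0 = 0.14048
Sum = 0.467

0.467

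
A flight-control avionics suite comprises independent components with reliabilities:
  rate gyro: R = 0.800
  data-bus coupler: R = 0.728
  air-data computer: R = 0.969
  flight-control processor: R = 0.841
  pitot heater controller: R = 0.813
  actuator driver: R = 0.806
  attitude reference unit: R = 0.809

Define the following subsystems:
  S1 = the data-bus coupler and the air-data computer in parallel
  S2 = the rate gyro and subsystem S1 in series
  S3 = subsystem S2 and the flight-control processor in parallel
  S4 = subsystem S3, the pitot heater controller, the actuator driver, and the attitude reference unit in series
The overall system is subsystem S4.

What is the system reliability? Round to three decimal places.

Parallel (data-bus coupler and air-data computer): 1 − (1 − 0.72800)(1 − 0.96900) = 0.99157
Series (rate gyro and [0.99157]): 0.80000 × 0.99157 = 0.79326
Parallel ([0.79326] and flight-control processor): 1 − (1 − 0.79326)(1 − 0.84100) = 0.96713
Series ([0.96713], pitot heater controller, actuator driver, and attitude reference unit): 0.96713 × 0.81300 × 0.80600 × 0.80900 = 0.513

0.513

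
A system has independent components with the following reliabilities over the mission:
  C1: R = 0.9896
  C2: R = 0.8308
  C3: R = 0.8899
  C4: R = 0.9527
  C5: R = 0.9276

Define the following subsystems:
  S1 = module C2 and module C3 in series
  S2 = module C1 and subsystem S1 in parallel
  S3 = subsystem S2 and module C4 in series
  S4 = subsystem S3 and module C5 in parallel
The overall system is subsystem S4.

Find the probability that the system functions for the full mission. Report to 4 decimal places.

Series (C2 and C3): 0.830800 × 0.889900 = 0.739329
Parallel (C1 and [0.739329]): 1 − (1 − 0.989600)(1 − 0.739329) = 0.997289
Series ([0.997289] and C4): 0.997289 × 0.952700 = 0.950117
Parallel ([0.950117] and C5): 1 − (1 − 0.950117)(1 − 0.927600) = 0.9964

0.9964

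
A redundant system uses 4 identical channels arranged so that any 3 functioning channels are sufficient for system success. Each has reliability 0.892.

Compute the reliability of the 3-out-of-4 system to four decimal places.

0.9397

R = Σ_{i=3}^{4} C(4,i) p^i (1−p)^{4−i} with p = 0.892
C(4,3)·0.892^3·0.108^1 = 0.306604
C(4,4)·0.892^4·0.108^0 = 0.633081
Sum = 0.9397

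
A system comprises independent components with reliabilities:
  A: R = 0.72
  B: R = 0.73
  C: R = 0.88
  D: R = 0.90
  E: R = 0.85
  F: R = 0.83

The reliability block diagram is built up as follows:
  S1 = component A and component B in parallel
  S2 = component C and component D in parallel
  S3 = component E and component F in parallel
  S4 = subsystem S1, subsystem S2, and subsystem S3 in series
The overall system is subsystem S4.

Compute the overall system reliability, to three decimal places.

0.890

Parallel (A and B): 1 − (1 − 0.72000)(1 − 0.73000) = 0.92440
Parallel (C and D): 1 − (1 − 0.88000)(1 − 0.90000) = 0.98800
Parallel (E and F): 1 − (1 − 0.85000)(1 − 0.83000) = 0.97450
Series ([0.92440], [0.98800], and [0.97450]): 0.92440 × 0.98800 × 0.97450 = 0.890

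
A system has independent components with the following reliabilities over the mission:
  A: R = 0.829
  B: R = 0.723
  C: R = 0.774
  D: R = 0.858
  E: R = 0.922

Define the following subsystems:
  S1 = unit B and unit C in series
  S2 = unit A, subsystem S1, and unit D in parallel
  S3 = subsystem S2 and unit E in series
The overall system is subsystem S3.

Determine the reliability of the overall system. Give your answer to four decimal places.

Series (B and C): 0.723000 × 0.774000 = 0.559602
Parallel (A, [0.559602], and D): 1 − (1 − 0.829000)(1 − 0.559602)(1 − 0.858000) = 0.989306
Series ([0.989306] and E): 0.989306 × 0.922000 = 0.9121

0.9121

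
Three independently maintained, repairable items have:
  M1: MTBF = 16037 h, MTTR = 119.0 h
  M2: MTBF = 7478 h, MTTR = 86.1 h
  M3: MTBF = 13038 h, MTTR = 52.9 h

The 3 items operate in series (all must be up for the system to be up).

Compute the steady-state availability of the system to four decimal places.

0.9774

A(M1) = MTBF/(MTBF+MTTR) = 16037/(16037+119.0) = 0.992634
A(M2) = MTBF/(MTBF+MTTR) = 7478/(7478+86.1) = 0.988617
A(M3) = MTBF/(MTBF+MTTR) = 13038/(13038+52.9) = 0.995959
Series availability: 0.992634 × 0.988617 × 0.995959 = 0.9774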